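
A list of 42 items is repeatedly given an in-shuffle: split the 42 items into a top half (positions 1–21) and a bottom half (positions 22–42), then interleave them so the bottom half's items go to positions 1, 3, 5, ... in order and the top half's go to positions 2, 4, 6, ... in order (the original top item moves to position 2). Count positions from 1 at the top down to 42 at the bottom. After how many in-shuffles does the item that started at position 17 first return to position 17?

14

Follow position 17 under repeated in-shuffles:
17 → 34 → 25 → 7 → 14 → 28 → 13 → 26 → 9 → 18 → 36 → 29 → 15 → 30 → 17
It first returns after 14 in-shuffles.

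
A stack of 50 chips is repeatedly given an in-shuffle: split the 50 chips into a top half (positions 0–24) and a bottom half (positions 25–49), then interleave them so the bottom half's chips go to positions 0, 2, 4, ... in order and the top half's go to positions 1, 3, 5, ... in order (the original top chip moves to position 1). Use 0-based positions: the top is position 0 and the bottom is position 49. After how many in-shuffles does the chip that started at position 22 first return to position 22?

Follow position 22 under repeated in-shuffles:
22 → 45 → 40 → 30 → 10 → 21 → 43 → 36 → 22
It first returns after 8 in-shuffles.

8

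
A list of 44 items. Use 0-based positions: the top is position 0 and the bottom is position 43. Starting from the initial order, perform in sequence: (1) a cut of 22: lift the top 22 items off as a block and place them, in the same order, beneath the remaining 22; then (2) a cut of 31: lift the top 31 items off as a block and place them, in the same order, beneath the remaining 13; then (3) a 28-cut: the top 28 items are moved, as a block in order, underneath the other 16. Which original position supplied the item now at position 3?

40

Undo the operations in reverse order, starting from position 3:
  undo op 3 (cut 28): 3 ← 31
  undo op 2 (cut 31): 31 ← 18
  undo op 1 (cut 22): 18 ← 40
So the item at position 3 came from original position 40.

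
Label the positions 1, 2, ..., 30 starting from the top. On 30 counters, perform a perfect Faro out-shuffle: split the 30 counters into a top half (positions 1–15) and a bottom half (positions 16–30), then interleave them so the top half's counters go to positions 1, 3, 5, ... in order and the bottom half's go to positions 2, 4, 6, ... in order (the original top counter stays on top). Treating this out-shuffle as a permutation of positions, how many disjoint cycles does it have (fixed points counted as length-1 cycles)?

Trace each unvisited position around until it returns:
(1) (2 3 5 9 17 4 ... len 28) (30)
3 cycles in total.

3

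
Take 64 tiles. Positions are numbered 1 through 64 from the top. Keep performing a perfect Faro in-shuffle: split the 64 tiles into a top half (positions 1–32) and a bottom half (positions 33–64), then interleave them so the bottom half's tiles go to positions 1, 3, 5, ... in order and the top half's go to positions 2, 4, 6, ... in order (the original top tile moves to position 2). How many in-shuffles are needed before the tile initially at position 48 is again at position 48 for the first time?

Follow position 48 under repeated in-shuffles:
48 → 31 → 62 → 59 → 53 → 41 → 17 → 34 → 3 → 6 → 12 → 24 → 48
It first returns after 12 in-shuffles.

12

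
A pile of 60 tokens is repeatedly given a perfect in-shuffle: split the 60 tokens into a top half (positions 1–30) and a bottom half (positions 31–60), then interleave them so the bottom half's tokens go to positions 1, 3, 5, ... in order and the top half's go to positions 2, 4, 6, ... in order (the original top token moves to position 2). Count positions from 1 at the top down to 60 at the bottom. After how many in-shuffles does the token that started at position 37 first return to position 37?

60

Follow position 37 under repeated in-shuffles:
37 → 13 → 26 → 52 → 43 → 25 → 50 → 39 → ... → 37 (length 60)
It first returns after 60 in-shuffles.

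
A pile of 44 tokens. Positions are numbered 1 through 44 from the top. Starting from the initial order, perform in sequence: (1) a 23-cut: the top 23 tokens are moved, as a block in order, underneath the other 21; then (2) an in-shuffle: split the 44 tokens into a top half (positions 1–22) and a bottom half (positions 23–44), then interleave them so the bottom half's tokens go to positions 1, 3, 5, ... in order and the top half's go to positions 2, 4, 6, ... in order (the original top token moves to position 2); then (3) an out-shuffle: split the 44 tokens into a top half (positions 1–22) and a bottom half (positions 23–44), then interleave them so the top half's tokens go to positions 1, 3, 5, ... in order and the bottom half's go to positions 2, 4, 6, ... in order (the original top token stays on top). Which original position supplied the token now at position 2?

Undo the operations in reverse order, starting from position 2:
  undo op 3 (out-shuffle, from bottom half): 2 ← 23
  undo op 2 (in-shuffle, from bottom half): 23 ← 34
  undo op 1 (cut 23): 34 ← 13
So the token at position 2 came from original position 13.

13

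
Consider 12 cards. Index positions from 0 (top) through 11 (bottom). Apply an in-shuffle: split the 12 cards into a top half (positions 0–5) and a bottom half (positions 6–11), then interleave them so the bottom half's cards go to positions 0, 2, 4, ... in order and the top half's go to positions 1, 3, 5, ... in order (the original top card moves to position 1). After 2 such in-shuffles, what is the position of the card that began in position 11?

Track the card's position through each in-shuffle:
11 → 10 → 8

8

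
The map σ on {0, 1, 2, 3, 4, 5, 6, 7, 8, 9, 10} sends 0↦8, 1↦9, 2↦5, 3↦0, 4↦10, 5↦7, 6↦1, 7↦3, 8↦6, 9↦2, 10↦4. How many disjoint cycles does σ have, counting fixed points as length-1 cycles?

Cycle decomposition: (0 8 6 1 9 2 5 7 3) (4 10).
2 cycles.

2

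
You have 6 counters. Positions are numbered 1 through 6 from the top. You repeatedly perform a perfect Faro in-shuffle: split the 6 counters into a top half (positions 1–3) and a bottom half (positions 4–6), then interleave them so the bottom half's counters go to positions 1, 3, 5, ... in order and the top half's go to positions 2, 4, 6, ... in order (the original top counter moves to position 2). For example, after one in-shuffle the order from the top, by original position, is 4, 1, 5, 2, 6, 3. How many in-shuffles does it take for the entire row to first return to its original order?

The in-shuffle permutes the 6 positions with cycle lengths [3, 3].
Every counter is home exactly when every cycle has completed a whole number of laps, i.e. after lcm(3) = 3 in-shuffles.

3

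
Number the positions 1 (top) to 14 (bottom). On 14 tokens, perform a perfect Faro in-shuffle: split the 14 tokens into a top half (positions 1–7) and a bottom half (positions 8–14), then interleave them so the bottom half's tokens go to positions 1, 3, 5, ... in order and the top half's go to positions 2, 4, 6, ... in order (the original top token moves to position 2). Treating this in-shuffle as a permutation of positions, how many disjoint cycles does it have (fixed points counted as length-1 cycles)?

Trace each unvisited position around until it returns:
(1 2 4 8) (3 6 12 9) (5 10) (7 14 13 11)
4 cycles in total.

4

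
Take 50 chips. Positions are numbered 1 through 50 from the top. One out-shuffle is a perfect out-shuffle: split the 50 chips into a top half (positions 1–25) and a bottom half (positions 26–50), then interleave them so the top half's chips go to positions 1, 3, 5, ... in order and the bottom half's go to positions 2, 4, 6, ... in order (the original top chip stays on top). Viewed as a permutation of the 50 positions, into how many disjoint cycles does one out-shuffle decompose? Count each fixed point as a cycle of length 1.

Trace each unvisited position around until it returns:
(1) (2 3 5 9 17 33 ... len 21) (4 7 13 25 49 48 ... len 21) (8 15 29) (22 43 36) (50)
6 cycles in total.

6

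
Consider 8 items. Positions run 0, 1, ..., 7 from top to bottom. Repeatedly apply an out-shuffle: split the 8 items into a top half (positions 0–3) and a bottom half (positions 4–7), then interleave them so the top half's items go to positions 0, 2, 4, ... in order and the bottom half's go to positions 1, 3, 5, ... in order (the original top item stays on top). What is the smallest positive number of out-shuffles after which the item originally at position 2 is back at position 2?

Follow position 2 under repeated out-shuffles:
2 → 4 → 1 → 2
It first returns after 3 out-shuffles.

3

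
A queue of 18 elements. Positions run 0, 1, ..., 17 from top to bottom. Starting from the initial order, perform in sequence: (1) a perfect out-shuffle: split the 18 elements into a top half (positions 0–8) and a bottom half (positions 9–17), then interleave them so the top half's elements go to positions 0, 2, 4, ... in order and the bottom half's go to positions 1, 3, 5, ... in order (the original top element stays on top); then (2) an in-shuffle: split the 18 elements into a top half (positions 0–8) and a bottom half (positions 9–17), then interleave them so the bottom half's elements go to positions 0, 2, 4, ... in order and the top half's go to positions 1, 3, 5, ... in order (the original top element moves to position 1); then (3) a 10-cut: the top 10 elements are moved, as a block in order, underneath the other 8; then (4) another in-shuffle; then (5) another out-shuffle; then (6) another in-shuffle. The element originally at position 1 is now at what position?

Track the element from position 1 forward through each operation:
  after op 1 (out-shuffle): 1 → 2
  after op 2 (in-shuffle): 2 → 5
  after op 3 (cut 10): 5 → 13
  after op 4 (in-shuffle): 13 → 8
  after op 5 (out-shuffle): 8 → 16
  after op 6 (in-shuffle): 16 → 14

14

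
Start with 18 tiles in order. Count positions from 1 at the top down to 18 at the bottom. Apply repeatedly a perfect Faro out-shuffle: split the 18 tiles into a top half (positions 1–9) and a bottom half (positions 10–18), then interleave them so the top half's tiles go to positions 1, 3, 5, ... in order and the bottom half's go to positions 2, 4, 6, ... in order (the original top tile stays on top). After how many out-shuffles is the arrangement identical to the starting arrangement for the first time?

The out-shuffle permutes the 18 positions with cycle lengths [1, 1, 8, 8].
Every tile is home exactly when every cycle has completed a whole number of laps, i.e. after lcm(1, 8) = 8 out-shuffles.

8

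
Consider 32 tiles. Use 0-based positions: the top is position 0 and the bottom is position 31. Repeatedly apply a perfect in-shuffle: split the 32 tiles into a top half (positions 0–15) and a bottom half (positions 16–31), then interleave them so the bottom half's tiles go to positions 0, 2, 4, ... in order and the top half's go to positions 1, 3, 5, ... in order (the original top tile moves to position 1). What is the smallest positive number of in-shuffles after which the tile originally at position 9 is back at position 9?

10

Follow position 9 under repeated in-shuffles:
9 → 19 → 6 → 13 → 27 → 22 → 12 → 25 → 18 → 4 → 9
It first returns after 10 in-shuffles.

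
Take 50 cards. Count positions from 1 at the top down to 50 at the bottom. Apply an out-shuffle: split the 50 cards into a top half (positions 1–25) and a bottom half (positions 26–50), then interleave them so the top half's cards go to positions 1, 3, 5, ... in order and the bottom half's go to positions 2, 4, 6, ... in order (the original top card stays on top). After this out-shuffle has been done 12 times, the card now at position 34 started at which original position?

41

Work backwards from position 34, undoing one out-shuffle at a time:
34 ← 42 ← 46 ← 48 ← 49 ← 25 ← 13 ← 7 ← 4 ← 27 ← 14 ← 32 ← 41
So the card now at position 34 started at position 41.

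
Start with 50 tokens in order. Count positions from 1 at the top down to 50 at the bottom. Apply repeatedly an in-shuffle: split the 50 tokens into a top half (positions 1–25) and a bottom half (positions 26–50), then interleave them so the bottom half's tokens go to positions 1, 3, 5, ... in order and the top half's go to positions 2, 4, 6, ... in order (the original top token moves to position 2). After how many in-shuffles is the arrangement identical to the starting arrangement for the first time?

The in-shuffle permutes the 50 positions with cycle lengths [2, 8, 8, 8, 8, 8, 8].
Every token is home exactly when every cycle has completed a whole number of laps, i.e. after lcm(2, 8) = 8 in-shuffles.

8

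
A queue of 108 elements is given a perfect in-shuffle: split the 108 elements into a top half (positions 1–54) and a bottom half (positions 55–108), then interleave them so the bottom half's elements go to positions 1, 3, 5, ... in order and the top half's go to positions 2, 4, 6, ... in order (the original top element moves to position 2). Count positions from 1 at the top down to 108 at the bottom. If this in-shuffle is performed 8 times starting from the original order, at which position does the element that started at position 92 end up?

Track the element's position through each in-shuffle:
92 → 75 → 41 → 82 → 55 → 1 → 2 → 4 → 8

8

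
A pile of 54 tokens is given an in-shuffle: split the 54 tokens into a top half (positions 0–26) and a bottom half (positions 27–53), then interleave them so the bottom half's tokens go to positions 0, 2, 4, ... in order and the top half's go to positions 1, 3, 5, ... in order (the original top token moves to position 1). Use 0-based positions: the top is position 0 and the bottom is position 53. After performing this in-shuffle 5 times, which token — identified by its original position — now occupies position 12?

8

Work backwards from position 12, undoing one in-shuffle at a time:
12 ← 33 ← 16 ← 35 ← 17 ← 8
So the token now at position 12 started at position 8.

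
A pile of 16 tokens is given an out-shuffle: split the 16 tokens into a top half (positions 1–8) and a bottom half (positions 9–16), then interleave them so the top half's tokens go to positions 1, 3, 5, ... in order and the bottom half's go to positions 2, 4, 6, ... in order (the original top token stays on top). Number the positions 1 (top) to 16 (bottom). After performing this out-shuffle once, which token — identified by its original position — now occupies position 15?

8

Work backwards from position 15, undoing one out-shuffle at a time:
15 ← 8
So the token now at position 15 started at position 8.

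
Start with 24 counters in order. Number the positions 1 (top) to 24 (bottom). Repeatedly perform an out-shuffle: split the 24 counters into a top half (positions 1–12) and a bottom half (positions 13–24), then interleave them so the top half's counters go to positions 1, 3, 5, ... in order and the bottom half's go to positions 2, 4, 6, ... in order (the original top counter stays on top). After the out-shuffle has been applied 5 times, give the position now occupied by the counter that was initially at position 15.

Track the counter's position through each out-shuffle:
15 → 6 → 11 → 21 → 18 → 12

12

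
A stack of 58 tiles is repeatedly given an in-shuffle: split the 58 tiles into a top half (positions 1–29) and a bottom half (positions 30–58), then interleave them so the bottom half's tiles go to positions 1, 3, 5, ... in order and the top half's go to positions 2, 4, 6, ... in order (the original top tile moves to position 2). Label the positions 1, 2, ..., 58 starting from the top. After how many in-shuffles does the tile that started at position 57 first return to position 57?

Follow position 57 under repeated in-shuffles:
57 → 55 → 51 → 43 → 27 → 54 → 49 → 39 → ... → 57 (length 58)
It first returns after 58 in-shuffles.

58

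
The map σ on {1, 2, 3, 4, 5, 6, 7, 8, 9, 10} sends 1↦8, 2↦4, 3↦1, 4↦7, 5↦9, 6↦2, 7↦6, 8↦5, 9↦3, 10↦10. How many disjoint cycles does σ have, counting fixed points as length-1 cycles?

3

Cycle decomposition: (1 8 5 9 3) (2 4 7 6) (10).
3 cycles.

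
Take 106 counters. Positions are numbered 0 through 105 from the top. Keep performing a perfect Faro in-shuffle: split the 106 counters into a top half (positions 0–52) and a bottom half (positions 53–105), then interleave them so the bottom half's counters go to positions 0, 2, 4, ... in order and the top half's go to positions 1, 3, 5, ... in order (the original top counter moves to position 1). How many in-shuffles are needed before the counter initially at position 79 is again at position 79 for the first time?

Follow position 79 under repeated in-shuffles:
79 → 52 → 105 → 104 → 102 → 98 → 90 → 74 → ... → 79 (length 106)
It first returns after 106 in-shuffles.

106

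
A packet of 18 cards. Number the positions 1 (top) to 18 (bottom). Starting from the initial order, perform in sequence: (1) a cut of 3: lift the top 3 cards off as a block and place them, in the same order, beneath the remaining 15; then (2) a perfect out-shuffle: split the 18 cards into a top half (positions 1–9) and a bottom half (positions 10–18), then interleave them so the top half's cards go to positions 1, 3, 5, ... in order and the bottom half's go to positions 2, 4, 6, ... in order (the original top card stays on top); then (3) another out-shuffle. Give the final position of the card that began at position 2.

Track the card from position 2 forward through each operation:
  after op 1 (cut 3): 2 → 17
  after op 2 (out-shuffle): 17 → 16
  after op 3 (out-shuffle): 16 → 14

14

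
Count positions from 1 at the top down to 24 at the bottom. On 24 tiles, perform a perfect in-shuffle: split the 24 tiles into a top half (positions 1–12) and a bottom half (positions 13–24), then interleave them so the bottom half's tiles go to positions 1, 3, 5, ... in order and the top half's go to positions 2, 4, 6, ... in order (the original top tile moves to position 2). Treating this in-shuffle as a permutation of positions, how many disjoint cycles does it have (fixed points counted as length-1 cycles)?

2

Trace each unvisited position around until it returns:
(1 2 4 8 16 7 ... len 20) (5 10 20 15)
2 cycles in total.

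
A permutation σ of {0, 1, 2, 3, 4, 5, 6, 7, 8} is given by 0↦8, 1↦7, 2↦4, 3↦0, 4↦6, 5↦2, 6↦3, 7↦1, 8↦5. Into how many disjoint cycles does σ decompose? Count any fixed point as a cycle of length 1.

Cycle decomposition: (0 8 5 2 4 6 3) (1 7).
2 cycles.

2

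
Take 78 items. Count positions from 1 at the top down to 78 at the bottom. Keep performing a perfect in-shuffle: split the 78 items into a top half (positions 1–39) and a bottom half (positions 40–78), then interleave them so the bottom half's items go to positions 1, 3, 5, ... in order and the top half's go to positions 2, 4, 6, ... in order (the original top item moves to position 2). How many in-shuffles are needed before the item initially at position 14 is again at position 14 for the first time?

Follow position 14 under repeated in-shuffles:
14 → 28 → 56 → 33 → 66 → 53 → 27 → 54 → ... → 14 (length 39)
It first returns after 39 in-shuffles.

39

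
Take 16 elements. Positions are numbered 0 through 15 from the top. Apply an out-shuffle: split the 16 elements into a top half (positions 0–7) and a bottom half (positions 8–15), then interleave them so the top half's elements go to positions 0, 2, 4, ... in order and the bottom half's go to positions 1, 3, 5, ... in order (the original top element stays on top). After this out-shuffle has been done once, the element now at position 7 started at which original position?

11

Work backwards from position 7, undoing one out-shuffle at a time:
7 ← 11
So the element now at position 7 started at position 11.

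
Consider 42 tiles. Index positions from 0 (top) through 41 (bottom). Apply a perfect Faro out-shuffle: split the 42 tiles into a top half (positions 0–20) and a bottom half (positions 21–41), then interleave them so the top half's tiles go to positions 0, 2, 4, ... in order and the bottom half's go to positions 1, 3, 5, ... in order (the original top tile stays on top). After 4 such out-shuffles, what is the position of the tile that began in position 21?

Track the tile's position through each out-shuffle:
21 → 1 → 2 → 4 → 8

8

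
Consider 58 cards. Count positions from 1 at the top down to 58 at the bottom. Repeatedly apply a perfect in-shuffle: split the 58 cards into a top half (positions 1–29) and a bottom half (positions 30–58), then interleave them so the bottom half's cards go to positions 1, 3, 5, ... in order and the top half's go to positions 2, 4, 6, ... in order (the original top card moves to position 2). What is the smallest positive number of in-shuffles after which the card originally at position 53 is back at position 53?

58

Follow position 53 under repeated in-shuffles:
53 → 47 → 35 → 11 → 22 → 44 → 29 → 58 → ... → 53 (length 58)
It first returns after 58 in-shuffles.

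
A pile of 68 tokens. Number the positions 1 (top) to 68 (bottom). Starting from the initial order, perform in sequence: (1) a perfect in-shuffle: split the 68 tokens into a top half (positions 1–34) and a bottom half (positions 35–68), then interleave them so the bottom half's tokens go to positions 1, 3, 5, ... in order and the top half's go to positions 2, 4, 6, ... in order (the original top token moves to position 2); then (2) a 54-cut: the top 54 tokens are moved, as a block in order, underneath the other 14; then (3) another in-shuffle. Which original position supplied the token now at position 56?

7

Undo the operations in reverse order, starting from position 56:
  undo op 3 (in-shuffle, from top half): 56 ← 28
  undo op 2 (cut 54): 28 ← 14
  undo op 1 (in-shuffle, from top half): 14 ← 7
So the token at position 56 came from original position 7.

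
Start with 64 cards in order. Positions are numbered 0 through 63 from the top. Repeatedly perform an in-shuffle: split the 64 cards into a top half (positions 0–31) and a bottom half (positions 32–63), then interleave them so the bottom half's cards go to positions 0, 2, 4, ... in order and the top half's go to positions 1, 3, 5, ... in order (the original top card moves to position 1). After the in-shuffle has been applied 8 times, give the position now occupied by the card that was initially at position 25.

Track the card's position through each in-shuffle:
25 → 51 → 38 → 12 → 25 → 51 → 38 → 12 → 25

25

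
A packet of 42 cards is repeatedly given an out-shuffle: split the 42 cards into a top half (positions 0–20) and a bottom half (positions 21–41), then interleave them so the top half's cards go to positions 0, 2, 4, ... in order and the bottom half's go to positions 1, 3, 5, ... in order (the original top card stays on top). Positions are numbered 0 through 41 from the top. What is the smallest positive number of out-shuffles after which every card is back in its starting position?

The out-shuffle permutes the 42 positions with cycle lengths [1, 1, 20, 20].
Every card is home exactly when every cycle has completed a whole number of laps, i.e. after lcm(1, 20) = 20 out-shuffles.

20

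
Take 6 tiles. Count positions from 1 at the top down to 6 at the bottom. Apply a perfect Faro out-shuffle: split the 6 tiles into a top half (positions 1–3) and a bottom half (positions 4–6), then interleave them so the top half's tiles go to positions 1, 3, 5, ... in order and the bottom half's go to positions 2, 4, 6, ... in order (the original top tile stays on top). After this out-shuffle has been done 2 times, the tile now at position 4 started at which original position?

3

Work backwards from position 4, undoing one out-shuffle at a time:
4 ← 5 ← 3
So the tile now at position 4 started at position 3.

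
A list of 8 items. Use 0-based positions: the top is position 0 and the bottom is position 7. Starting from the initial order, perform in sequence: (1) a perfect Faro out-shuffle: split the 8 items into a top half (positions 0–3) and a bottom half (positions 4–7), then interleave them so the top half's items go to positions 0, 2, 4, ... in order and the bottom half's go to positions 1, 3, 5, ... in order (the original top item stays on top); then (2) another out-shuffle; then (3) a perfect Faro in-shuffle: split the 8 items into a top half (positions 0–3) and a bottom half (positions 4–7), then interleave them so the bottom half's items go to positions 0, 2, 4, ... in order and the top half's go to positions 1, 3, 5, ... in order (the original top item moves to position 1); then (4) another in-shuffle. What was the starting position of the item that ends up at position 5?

3

Undo the operations in reverse order, starting from position 5:
  undo op 4 (in-shuffle, from top half): 5 ← 2
  undo op 3 (in-shuffle, from bottom half): 2 ← 5
  undo op 2 (out-shuffle, from bottom half): 5 ← 6
  undo op 1 (out-shuffle, from top half): 6 ← 3
So the item at position 5 came from original position 3.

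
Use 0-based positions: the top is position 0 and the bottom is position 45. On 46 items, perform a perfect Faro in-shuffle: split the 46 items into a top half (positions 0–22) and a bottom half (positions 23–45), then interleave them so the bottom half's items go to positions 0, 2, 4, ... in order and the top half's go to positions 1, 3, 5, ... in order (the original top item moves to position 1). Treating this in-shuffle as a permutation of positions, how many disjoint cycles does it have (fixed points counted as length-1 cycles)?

Trace each unvisited position around until it returns:
(0 1 3 7 15 31 ... len 23) (4 9 19 39 32 18 ... len 23)
2 cycles in total.

2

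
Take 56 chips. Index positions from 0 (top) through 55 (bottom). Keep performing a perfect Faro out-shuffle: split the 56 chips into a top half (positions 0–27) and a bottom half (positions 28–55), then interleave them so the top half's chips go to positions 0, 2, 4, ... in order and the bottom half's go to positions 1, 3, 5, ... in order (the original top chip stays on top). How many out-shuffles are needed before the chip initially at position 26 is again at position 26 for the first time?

Follow position 26 under repeated out-shuffles:
26 → 52 → 49 → 43 → 31 → 7 → 14 → 28 → 1 → 2 → 4 → 8 → 16 → 32 → 9 → 18 → 36 → 17 → 34 → 13 → 26
It first returns after 20 out-shuffles.

20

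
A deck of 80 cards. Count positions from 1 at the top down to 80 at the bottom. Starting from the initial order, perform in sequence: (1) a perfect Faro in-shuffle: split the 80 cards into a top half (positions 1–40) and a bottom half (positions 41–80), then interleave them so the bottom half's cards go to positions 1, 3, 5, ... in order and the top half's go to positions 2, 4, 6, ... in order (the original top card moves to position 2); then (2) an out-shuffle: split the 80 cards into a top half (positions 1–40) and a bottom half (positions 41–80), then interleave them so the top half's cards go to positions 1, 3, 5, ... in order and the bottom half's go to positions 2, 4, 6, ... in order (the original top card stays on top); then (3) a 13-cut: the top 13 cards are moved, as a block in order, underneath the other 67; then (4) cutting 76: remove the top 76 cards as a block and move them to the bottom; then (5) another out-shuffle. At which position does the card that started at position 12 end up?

Track the card from position 12 forward through each operation:
  after op 1 (in-shuffle): 12 → 24
  after op 2 (out-shuffle): 24 → 47
  after op 3 (cut 13): 47 → 34
  after op 4 (cut 76): 34 → 38
  after op 5 (out-shuffle): 38 → 75

75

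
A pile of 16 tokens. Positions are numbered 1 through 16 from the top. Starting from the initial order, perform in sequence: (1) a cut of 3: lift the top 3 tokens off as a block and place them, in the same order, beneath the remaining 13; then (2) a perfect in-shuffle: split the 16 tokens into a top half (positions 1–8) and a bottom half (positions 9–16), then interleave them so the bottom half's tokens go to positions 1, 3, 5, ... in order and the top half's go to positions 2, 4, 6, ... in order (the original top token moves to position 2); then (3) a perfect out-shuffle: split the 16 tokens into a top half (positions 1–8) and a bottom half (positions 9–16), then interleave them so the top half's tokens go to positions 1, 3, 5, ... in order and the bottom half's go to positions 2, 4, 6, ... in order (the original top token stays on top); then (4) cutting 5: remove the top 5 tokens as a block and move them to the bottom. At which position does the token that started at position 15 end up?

Track the token from position 15 forward through each operation:
  after op 1 (cut 3): 15 → 12
  after op 2 (in-shuffle): 12 → 7
  after op 3 (out-shuffle): 7 → 13
  after op 4 (cut 5): 13 → 8

8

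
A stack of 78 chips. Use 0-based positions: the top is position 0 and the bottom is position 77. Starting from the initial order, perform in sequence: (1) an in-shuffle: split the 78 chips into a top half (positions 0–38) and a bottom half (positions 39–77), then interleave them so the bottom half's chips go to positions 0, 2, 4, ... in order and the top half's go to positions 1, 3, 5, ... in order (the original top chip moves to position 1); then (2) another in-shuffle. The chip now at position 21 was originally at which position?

44

Undo the operations in reverse order, starting from position 21:
  undo op 2 (in-shuffle, from top half): 21 ← 10
  undo op 1 (in-shuffle, from bottom half): 10 ← 44
So the chip at position 21 came from original position 44.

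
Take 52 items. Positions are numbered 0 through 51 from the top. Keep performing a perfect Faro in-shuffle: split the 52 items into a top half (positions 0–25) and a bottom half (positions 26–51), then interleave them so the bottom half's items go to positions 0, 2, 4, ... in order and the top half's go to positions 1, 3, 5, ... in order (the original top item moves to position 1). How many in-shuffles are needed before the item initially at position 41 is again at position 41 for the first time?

52

Follow position 41 under repeated in-shuffles:
41 → 30 → 8 → 17 → 35 → 18 → 37 → 22 → ... → 41 (length 52)
It first returns after 52 in-shuffles.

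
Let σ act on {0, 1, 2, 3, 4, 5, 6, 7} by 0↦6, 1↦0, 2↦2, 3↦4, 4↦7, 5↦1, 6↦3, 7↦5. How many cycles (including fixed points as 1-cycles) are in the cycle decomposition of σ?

2

Cycle decomposition: (0 6 3 4 7 5 1) (2).
2 cycles.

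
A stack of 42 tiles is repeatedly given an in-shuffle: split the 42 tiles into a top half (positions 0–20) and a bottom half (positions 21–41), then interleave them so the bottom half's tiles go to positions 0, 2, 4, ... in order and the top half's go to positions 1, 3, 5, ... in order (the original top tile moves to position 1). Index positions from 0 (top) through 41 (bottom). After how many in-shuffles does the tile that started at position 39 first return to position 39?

Follow position 39 under repeated in-shuffles:
39 → 36 → 30 → 18 → 37 → 32 → 22 → 2 → 5 → 11 → 23 → 4 → 9 → 19 → 39
It first returns after 14 in-shuffles.

14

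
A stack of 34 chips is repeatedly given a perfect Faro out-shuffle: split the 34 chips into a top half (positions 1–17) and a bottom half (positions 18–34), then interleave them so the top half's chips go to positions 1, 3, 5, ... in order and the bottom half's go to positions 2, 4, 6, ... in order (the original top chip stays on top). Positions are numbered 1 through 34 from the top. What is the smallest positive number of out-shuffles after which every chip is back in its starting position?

The out-shuffle permutes the 34 positions with cycle lengths [1, 1, 2, 10, 10, 10].
Every chip is home exactly when every cycle has completed a whole number of laps, i.e. after lcm(1, 2, 10) = 10 out-shuffles.

10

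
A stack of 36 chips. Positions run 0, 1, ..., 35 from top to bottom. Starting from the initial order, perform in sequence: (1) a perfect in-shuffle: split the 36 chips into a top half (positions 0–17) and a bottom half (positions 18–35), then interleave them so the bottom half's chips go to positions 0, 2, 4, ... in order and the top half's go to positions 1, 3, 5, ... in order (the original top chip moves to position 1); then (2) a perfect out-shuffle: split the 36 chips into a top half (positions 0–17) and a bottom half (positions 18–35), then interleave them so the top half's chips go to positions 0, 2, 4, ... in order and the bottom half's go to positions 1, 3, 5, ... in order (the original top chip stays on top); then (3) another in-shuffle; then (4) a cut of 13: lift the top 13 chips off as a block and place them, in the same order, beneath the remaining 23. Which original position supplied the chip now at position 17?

35

Undo the operations in reverse order, starting from position 17:
  undo op 4 (cut 13): 17 ← 30
  undo op 3 (in-shuffle, from bottom half): 30 ← 33
  undo op 2 (out-shuffle, from bottom half): 33 ← 34
  undo op 1 (in-shuffle, from bottom half): 34 ← 35
So the chip at position 17 came from original position 35.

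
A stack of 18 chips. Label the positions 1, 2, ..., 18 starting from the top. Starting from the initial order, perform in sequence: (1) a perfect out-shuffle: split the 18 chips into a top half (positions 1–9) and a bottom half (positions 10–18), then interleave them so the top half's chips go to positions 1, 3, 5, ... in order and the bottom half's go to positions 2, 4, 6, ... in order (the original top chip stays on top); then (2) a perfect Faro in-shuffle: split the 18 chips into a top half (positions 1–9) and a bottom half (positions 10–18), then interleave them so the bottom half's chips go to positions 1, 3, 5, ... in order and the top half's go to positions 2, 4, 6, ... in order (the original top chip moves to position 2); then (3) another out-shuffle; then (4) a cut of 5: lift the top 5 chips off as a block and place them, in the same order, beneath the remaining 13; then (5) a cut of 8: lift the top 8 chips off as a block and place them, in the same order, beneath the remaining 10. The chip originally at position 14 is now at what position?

6

Track the chip from position 14 forward through each operation:
  after op 1 (out-shuffle): 14 → 10
  after op 2 (in-shuffle): 10 → 1
  after op 3 (out-shuffle): 1 → 1
  after op 4 (cut 5): 1 → 14
  after op 5 (cut 8): 14 → 6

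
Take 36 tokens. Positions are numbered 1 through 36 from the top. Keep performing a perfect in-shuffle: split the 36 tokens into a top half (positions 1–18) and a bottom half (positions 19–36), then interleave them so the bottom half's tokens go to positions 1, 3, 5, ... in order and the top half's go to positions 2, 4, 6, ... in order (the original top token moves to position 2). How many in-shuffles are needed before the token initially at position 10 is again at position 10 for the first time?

36

Follow position 10 under repeated in-shuffles:
10 → 20 → 3 → 6 → 12 → 24 → 11 → 22 → ... → 10 (length 36)
It first returns after 36 in-shuffles.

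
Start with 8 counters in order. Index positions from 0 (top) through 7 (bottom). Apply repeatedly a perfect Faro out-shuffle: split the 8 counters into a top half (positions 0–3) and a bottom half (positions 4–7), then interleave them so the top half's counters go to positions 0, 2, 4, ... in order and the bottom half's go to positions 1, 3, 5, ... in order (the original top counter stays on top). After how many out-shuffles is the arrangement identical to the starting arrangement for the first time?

3

The out-shuffle permutes the 8 positions with cycle lengths [1, 1, 3, 3].
Every counter is home exactly when every cycle has completed a whole number of laps, i.e. after lcm(1, 3) = 3 out-shuffles.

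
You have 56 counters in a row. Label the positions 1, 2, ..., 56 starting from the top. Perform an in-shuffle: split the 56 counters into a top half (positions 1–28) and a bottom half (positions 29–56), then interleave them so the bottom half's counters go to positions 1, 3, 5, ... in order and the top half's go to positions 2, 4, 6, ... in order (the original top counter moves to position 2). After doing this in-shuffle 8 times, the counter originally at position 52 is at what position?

Track the counter's position through each in-shuffle:
52 → 47 → 37 → 17 → 34 → 11 → 22 → 44 → 31

31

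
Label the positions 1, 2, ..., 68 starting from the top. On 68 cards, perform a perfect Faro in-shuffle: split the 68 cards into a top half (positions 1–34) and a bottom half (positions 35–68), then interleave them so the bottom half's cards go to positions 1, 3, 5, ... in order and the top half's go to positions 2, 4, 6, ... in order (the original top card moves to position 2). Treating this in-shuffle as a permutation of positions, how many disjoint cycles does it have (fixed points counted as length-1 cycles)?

5

Trace each unvisited position around until it returns:
(1 2 4 8 16 32 ... len 22) (3 6 12 24 48 27 ... len 11) (5 10 20 40 11 22 ... len 22) (15 30 60 51 33 66 ... len 11) (23 46)
5 cycles in total.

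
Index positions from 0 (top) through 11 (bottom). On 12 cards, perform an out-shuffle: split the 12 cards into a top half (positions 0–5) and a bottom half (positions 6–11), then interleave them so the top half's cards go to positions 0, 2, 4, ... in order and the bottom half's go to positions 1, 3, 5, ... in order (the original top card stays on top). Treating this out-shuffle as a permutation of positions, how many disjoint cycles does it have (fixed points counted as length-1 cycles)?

3

Trace each unvisited position around until it returns:
(0) (1 2 4 8 5 10 9 7 3 6) (11)
3 cycles in total.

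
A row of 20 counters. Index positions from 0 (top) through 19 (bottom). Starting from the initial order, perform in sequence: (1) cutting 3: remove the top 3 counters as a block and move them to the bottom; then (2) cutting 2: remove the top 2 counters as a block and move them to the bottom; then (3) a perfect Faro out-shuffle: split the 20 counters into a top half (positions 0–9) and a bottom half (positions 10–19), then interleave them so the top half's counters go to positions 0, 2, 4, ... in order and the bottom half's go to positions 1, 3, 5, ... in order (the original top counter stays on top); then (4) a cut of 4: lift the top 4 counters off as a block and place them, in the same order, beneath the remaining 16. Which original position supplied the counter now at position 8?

11

Undo the operations in reverse order, starting from position 8:
  undo op 4 (cut 4): 8 ← 12
  undo op 3 (out-shuffle, from top half): 12 ← 6
  undo op 2 (cut 2): 6 ← 8
  undo op 1 (cut 3): 8 ← 11
So the counter at position 8 came from original position 11.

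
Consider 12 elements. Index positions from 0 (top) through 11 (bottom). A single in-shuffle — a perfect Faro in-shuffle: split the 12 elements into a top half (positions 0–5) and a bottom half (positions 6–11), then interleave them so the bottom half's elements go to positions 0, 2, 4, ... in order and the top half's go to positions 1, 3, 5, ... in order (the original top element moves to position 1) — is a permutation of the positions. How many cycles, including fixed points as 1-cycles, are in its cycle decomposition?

Trace each unvisited position around until it returns:
(0 1 3 7 2 5 ... len 12)
1 cycle in total.

1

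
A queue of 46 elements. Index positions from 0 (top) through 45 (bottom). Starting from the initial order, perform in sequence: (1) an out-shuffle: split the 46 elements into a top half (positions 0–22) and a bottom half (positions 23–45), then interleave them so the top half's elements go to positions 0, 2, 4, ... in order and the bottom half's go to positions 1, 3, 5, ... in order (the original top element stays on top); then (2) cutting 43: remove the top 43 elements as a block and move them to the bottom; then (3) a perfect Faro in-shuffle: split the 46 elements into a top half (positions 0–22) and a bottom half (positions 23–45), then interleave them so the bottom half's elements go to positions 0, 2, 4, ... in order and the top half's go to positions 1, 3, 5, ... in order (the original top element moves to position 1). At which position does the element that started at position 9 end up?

Track the element from position 9 forward through each operation:
  after op 1 (out-shuffle): 9 → 18
  after op 2 (cut 43): 18 → 21
  after op 3 (in-shuffle): 21 → 43

43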